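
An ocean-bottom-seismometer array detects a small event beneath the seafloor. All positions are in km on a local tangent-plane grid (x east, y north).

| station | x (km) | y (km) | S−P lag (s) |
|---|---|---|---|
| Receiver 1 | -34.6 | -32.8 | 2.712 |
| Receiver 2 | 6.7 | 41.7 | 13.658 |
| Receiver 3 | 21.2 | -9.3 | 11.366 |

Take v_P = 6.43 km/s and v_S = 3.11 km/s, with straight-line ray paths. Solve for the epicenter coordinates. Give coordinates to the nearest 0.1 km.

Distance from S−P lag: d = Δt · v_P v_S / (v_P − v_S) = Δt · (6.43·3.11)/(6.43−3.11) ≈ 6.0233·Δt.
So d_Receiver 1 = 16.34, d_Receiver 2 = 82.27, d_Receiver 3 = 68.46 km.
Circle about each station: (x + 34.6)² + (y + 32.8)² = 16.34²; (x − 6.7)² + (y − 41.7)² = 82.27²; (x − 21.2)² + (y + 9.3)² = 68.46².
Subtracting pairs of circle equations eliminates x²+y² and gives linear equations (the radical axes):
82.6 x + 149.0 y = -6990.58
111.6 x + 47.0 y = -6156.85
Solving the 2×2 system: x ≈ -46.2, y ≈ -21.3 km.
Check against Receiver 1 (with the unrounded x, y): √((x + 34.6)²+(y + 32.8)²) = 16.33 ≈ 16.34 km. ✓

x ≈ -46.2 km, y ≈ -21.3 km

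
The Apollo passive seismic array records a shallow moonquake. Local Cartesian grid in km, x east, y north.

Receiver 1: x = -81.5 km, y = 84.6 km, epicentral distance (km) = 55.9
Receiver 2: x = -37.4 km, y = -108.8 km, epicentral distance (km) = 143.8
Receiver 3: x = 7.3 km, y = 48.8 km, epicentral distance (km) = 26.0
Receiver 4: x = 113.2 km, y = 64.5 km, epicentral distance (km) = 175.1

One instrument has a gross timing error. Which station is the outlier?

Solve using three stations at a time. Using Receiver 1, Receiver 2, Receiver 4 (subtract circle equations pairwise → linear system) gives (x, y) ≈ (-59.1, 33.4).
Distances from that point to each station vs reported:
  Receiver 1: calculated 55.9 vs reported 55.9 → residual 0.0 km
  Receiver 2: calculated 143.8 vs reported 143.8 → residual 0.0 km
  Receiver 3: calculated 68.2 vs reported 26.0 → residual 42.2 km
  Receiver 4: calculated 175.1 vs reported 175.1 → residual 0.0 km
Receiver 1, Receiver 2, Receiver 4 are mutually consistent (residuals ≈ 0); Receiver 3 is off by 42.2 km.

Receiver 3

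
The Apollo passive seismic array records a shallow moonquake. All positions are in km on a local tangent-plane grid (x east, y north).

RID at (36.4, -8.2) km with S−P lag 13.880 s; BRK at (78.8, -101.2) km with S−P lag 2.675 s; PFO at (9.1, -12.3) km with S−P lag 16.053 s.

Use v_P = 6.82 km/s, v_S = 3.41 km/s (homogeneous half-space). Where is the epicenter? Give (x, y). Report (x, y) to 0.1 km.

Distance from S−P lag: d = Δt · v_P v_S / (v_P − v_S) = Δt · (6.82·3.41)/(6.82−3.41) ≈ 6.8200·Δt.
So d_RID = 94.66, d_BRK = 18.24, d_PFO = 109.48 km.
Circle about each station: (x − 36.4)² + (y + 8.2)² = 94.66²; (x − 78.8)² + (y + 101.2)² = 18.24²; (x − 9.1)² + (y + 12.3)² = 109.48².
Subtracting the RID equation from the BRK and PFO equations removes the quadratic terms:
84.8 x − 186.0 y = 23686.50
-54.6 x − 8.2 y = -4183.45
Solving the 2×2 system: x ≈ 89.6, y ≈ -86.5 km.

x ≈ 89.6 km, y ≈ -86.5 km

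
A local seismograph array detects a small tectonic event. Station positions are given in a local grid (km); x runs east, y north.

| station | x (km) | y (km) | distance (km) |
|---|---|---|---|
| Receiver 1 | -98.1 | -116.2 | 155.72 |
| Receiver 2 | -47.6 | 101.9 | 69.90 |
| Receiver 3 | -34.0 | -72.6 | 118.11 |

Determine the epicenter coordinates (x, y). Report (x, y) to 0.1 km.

-75.7 km east, 37.9 km north

Circle about each station: (x + 98.1)² + (y + 116.2)² = 155.72²; (x + 47.6)² + (y − 101.9)² = 69.90²; (x + 34.0)² + (y + 72.6)² = 118.11².
Subtracting the Receiver 1 equation from the Receiver 2 and Receiver 3 equations removes the quadratic terms:
101.0 x + 436.2 y = 8886.03
128.2 x + 87.2 y = -6400.54
Solving the 2×2 system: x ≈ -75.7, y ≈ 37.9 km.
Check against Receiver 1 (with the unrounded x, y): √((x + 98.1)²+(y + 116.2)²) = 155.72 ≈ 155.72 km. ✓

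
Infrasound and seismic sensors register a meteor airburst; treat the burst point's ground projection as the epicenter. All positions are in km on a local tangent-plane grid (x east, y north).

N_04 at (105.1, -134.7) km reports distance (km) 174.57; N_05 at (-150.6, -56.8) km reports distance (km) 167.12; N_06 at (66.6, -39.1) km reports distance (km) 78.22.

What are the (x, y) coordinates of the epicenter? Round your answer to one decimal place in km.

(3.7, 7.4)

Circle about each station: (x − 105.1)² + (y + 134.7)² = 174.57²; (x + 150.6)² + (y + 56.8)² = 167.12²; (x − 66.6)² + (y + 39.1)² = 78.22².
Subtracting the N_04 equation from the N_05 and N_06 equations removes the quadratic terms:
-511.4 x + 155.8 y = -737.91
-77.0 x + 191.2 y = 1130.59
Solving the 2×2 system: x ≈ 3.7, y ≈ 7.4 km.
Check against N_04 (with the unrounded x, y): √((x − 105.1)²+(y + 134.7)²) = 174.57 ≈ 174.57 km. ✓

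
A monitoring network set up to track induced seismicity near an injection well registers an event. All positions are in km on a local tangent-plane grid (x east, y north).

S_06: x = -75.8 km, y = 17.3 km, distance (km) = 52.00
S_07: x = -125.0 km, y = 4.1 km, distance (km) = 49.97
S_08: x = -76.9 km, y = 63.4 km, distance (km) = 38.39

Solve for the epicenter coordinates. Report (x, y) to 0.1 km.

Circle about each station: (x + 75.8)² + (y − 17.3)² = 52.00²; (x + 125.0)² + (y − 4.1)² = 49.97²; (x + 76.9)² + (y − 63.4)² = 38.39².
Subtracting pairs of circle equations eliminates x²+y² and gives linear equations (the radical axes):
-98.4 x − 26.4 y = 9803.88
-2.2 x + 92.2 y = 5118.45
Solving the 2×2 system: x ≈ -113.8, y ≈ 52.8 km.
Check against S_06 (with the unrounded x, y): √((x + 75.8)²+(y − 17.3)²) = 52.00 ≈ 52.00 km. ✓

-113.8 km east, 52.8 km north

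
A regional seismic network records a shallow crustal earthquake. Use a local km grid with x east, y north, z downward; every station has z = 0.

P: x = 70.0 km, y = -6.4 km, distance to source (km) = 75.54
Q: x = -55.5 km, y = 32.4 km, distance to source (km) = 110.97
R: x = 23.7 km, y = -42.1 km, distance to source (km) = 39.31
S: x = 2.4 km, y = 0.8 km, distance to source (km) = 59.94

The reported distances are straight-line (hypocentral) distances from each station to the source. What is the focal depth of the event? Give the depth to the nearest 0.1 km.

Each station gives a sphere (x−x_i)² + (y−y_i)² + z² = d_i² (stations at z=0).
Subtracting the P sphere from Q and R: z² cancels, leaving linear equations in x and y:
-251.0 x + 77.6 y = -7419.00
-92.6 x − 71.4 y = 1554.16
Solving: x ≈ 16.295, y ≈ -42.900 km (keep extra digits for the depth step; rounded: 16.3, -42.9).
Then from the P sphere: z² = 75.54² − (x − 70.0)² − (y + 6.4)² with x = 16.295, y = -42.900, so z ≈ 38.598 ≈ 38.6 km.
Check against S (with the unrounded solution): distance 59.94 ≈ 59.94 km. ✓

depth ≈ 38.6 km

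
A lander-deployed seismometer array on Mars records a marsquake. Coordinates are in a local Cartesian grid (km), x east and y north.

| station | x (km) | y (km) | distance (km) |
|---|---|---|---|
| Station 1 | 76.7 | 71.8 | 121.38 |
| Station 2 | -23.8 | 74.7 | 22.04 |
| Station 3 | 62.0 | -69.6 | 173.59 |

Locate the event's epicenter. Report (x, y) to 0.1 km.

Circle about each station: (x − 76.7)² + (y − 71.8)² = 121.38²; (x + 23.8)² + (y − 74.7)² = 22.04²; (x − 62.0)² + (y + 69.6)² = 173.59².
Subtracting the Station 1 equation from the Station 2 and Station 3 equations removes the quadratic terms:
-201.0 x + 5.8 y = 9355.74
-29.4 x − 282.8 y = -17750.35
Solving the 2×2 system: x ≈ -44.6, y ≈ 67.4 km.

(-44.6, 67.4)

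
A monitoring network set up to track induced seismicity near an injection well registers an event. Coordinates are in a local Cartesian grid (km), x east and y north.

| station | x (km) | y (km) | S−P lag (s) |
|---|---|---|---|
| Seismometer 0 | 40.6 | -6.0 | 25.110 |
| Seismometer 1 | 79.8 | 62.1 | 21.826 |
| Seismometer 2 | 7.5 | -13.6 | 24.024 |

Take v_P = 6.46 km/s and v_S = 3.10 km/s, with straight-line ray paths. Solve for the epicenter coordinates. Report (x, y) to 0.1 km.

(-35.1, 123.1)

Distance from S−P lag: d = Δt · v_P v_S / (v_P − v_S) = Δt · (6.46·3.10)/(6.46−3.10) ≈ 5.9601·Δt.
So d_Seismometer 0 = 149.66, d_Seismometer 1 = 130.09, d_Seismometer 2 = 143.19 km.
Circle about each station: (x − 40.6)² + (y + 6.0)² = 149.66²; (x − 79.8)² + (y − 62.1)² = 130.09²; (x − 7.5)² + (y + 13.6)² = 143.19².
Subtracting pairs of circle equations eliminates x²+y² and gives linear equations (the radical axes):
78.4 x + 136.2 y = 14014.80
-66.2 x − 15.2 y = 451.59
Solving the 2×2 system: x ≈ -35.1, y ≈ 123.1 km.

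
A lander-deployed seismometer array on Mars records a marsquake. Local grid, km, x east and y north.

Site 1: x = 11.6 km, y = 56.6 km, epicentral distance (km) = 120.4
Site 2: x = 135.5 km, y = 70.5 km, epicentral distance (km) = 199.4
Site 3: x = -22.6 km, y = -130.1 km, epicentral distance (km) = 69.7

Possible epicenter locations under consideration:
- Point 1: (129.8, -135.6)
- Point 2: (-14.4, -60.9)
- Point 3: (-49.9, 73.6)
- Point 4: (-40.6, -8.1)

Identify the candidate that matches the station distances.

For each candidate, compare |candidate − station| to the reported distance:
Point 1: residuals Site 1 105.2, Site 2 6.8, Site 3 82.8 → max 105.2 km
Point 2: residuals Site 1 0.1, Site 2 0.1, Site 3 0.0 → max 0.1 km
Point 3: residuals Site 1 56.6, Site 2 14.0, Site 3 135.8 → max 135.8 km
Point 4: residuals Site 1 37.3, Site 2 6.6, Site 3 53.6 → max 53.6 km
Only Point 2 has all residuals ≈ 0.

Point 2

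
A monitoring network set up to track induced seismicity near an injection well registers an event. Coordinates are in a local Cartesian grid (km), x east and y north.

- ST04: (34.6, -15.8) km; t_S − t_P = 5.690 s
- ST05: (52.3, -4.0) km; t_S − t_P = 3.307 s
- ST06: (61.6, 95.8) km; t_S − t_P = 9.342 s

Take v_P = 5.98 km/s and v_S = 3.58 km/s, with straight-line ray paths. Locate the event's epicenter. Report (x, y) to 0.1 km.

(75.9, 13.7)

Distance from S−P lag: d = Δt · v_P v_S / (v_P − v_S) = Δt · (5.98·3.58)/(5.98−3.58) ≈ 8.9202·Δt.
So d_ST04 = 50.76, d_ST05 = 29.50, d_ST06 = 83.33 km.
Circle about each station: (x − 34.6)² + (y + 15.8)² = 50.76²; (x − 52.3)² + (y + 4.0)² = 29.50²; (x − 61.6)² + (y − 95.8)² = 83.33².
Subtracting the ST04 equation from the ST05 and ST06 equations removes the quadratic terms:
35.4 x + 23.6 y = 3010.82
54.0 x + 223.2 y = 7158.09
Solving the 2×2 system: x ≈ 75.9, y ≈ 13.7 km.
Check against ST04 (with the unrounded x, y): √((x − 34.6)²+(y + 15.8)²) = 50.77 ≈ 50.76 km. ✓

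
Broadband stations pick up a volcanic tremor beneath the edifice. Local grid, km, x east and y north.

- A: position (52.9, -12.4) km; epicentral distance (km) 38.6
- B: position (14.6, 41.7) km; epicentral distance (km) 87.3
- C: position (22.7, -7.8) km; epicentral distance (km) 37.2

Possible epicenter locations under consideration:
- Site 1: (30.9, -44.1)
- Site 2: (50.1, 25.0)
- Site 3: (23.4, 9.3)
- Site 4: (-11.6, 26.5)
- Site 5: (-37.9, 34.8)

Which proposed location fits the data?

For each candidate, compare |candidate − station| to the reported distance:
Site 1: residuals A 0.0, B 0.0, C 0.0 → max 0.0 km
Site 2: residuals A 1.1, B 48.1, C 5.5 → max 48.1 km
Site 3: residuals A 2.0, B 53.7, C 20.1 → max 53.7 km
Site 4: residuals A 36.7, B 57.0, C 11.3 → max 57.0 km
Site 5: residuals A 63.7, B 34.3, C 36.9 → max 63.7 km
Only Site 1 has all residuals ≈ 0.

Site 1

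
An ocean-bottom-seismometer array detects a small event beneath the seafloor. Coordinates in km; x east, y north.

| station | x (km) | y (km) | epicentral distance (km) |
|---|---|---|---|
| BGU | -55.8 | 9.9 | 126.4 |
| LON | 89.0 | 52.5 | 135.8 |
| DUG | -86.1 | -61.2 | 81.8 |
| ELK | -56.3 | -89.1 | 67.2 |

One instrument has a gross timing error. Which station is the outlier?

Solve using three stations at a time. Using LON, DUG, ELK (subtract circle equations pairwise → linear system) gives (x, y) ≈ (-6.0, -44.5).
Distances from that point to each station vs reported:
  BGU: calculated 73.8 vs reported 126.4 → residual 52.6 km
  LON: calculated 135.8 vs reported 135.8 → residual 0.0 km
  DUG: calculated 81.8 vs reported 81.8 → residual 0.0 km
  ELK: calculated 67.2 vs reported 67.2 → residual 0.0 km
LON, DUG, ELK are mutually consistent (residuals ≈ 0); BGU is off by 52.6 km.

BGU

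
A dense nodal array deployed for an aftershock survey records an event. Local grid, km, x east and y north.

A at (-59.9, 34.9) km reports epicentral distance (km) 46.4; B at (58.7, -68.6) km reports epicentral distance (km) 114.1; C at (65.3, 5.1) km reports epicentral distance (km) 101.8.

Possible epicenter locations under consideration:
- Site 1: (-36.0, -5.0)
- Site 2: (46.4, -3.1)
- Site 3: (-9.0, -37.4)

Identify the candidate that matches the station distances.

For each candidate, compare |candidate − station| to the reported distance:
Site 1: residuals A 0.1, B 0.0, C 0.0 → max 0.1 km
Site 2: residuals A 66.5, B 47.5, C 81.2 → max 81.2 km
Site 3: residuals A 42.0, B 39.6, C 16.2 → max 42.0 km
Only Site 1 has all residuals ≈ 0.

Site 1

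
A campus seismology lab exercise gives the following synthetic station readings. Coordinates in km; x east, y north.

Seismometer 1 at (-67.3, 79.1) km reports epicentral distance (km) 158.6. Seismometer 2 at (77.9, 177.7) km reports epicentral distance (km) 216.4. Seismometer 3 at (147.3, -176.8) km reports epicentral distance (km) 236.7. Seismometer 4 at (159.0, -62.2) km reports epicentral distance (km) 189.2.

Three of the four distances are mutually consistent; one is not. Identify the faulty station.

Solve using three stations at a time. Using Seismometer 2, Seismometer 3, Seismometer 4 (subtract circle equations pairwise → linear system) gives (x, y) ≈ (-23.4, -13.2).
Distances from that point to each station vs reported:
  Seismometer 1: calculated 102.2 vs reported 158.6 → residual 56.4 km
  Seismometer 2: calculated 216.1 vs reported 216.4 → residual 0.3 km
  Seismometer 3: calculated 236.5 vs reported 236.7 → residual 0.2 km
  Seismometer 4: calculated 188.9 vs reported 189.2 → residual 0.3 km
Seismometer 2, Seismometer 3, Seismometer 4 are mutually consistent (residuals ≈ 0); Seismometer 1 is off by 56.4 km.

Seismometer 1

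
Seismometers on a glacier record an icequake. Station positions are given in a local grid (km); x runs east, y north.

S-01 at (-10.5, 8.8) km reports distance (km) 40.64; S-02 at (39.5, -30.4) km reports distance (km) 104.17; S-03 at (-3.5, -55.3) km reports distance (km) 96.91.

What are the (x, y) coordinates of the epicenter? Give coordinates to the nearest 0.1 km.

Circle about each station: (x + 10.5)² + (y − 8.8)² = 40.64²; (x − 39.5)² + (y + 30.4)² = 104.17²; (x + 3.5)² + (y + 55.3)² = 96.91².
Subtracting pairs of circle equations eliminates x²+y² and gives linear equations (the radical axes):
100.0 x − 78.4 y = -6903.06
14.0 x − 128.2 y = -4857.29
Solving the 2×2 system: x ≈ -43.0, y ≈ 33.2 km.
Check against S-01 (with the unrounded x, y): √((x + 10.5)²+(y − 8.8)²) = 40.64 ≈ 40.64 km. ✓

x ≈ -43.0 km, y ≈ 33.2 km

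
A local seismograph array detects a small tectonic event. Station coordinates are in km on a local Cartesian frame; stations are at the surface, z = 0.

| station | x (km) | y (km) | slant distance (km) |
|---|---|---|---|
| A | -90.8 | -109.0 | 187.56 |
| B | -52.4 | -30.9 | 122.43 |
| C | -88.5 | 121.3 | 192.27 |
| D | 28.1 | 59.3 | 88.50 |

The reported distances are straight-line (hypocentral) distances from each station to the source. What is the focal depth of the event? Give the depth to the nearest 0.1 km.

z ≈ 63.7 km

Each station gives a sphere (x−x_i)² + (y−y_i)² + z² = d_i² (stations at z=0).
Subtracting the A sphere from B and C: z² cancels, leaving linear equations in x and y:
76.8 x + 156.2 y = 3764.58
4.6 x + 460.6 y = 631.30
Solving: x ≈ 47.189, y ≈ 0.899 km (keep extra digits for the depth step; rounded: 47.2, 0.9).
Then from the A sphere: z² = 187.56² − (x + 90.8)² − (y + 109.0)² with x = 47.189, y = 0.899, so z ≈ 63.718 ≈ 63.7 km.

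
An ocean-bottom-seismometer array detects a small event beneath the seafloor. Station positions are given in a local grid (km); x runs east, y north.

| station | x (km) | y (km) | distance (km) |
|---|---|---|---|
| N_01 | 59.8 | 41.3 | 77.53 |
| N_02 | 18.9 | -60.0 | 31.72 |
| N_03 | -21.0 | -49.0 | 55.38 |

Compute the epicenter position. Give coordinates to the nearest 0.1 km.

Circle about each station: (x − 59.8)² + (y − 41.3)² = 77.53²; (x − 18.9)² + (y + 60.0)² = 31.72²; (x + 21.0)² + (y + 49.0)² = 55.38².
Subtracting the N_01 equation from the N_02 and N_03 equations removes the quadratic terms:
-81.8 x − 202.6 y = 3680.22
-161.6 x − 180.6 y = 504.23
Solving the 2×2 system: x ≈ 31.3, y ≈ -30.8 km.

x ≈ 31.3 km, y ≈ -30.8 km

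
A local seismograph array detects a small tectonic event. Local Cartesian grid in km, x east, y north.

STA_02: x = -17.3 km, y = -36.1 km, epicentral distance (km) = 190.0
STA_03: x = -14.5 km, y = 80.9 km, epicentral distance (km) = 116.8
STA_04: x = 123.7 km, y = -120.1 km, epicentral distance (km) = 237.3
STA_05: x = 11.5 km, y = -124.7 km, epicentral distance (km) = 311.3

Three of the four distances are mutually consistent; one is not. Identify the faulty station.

STA_05

Solve using three stations at a time. Using STA_02, STA_03, STA_04 (subtract circle equations pairwise → linear system) gives (x, y) ≈ (97.0, 115.7).
Distances from that point to each station vs reported:
  STA_02: calculated 190.0 vs reported 190.0 → residual 0.0 km
  STA_03: calculated 116.8 vs reported 116.8 → residual 0.0 km
  STA_04: calculated 237.3 vs reported 237.3 → residual 0.0 km
  STA_05: calculated 255.1 vs reported 311.3 → residual 56.2 km
STA_02, STA_03, STA_04 are mutually consistent (residuals ≈ 0); STA_05 is off by 56.2 km.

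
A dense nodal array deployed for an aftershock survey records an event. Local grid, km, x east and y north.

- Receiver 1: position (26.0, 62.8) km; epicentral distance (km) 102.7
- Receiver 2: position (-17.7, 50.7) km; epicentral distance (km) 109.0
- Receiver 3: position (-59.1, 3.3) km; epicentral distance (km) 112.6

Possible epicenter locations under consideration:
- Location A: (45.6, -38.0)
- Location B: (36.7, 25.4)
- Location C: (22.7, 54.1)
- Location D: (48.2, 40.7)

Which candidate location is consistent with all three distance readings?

For each candidate, compare |candidate − station| to the reported distance:
Location A: residuals Receiver 1 0.0, Receiver 2 0.0, Receiver 3 0.0 → max 0.0 km
Location B: residuals Receiver 1 63.8, Receiver 2 49.0, Receiver 3 14.3 → max 63.8 km
Location C: residuals Receiver 1 93.4, Receiver 2 68.5, Receiver 3 16.3 → max 93.4 km
Location D: residuals Receiver 1 71.4, Receiver 2 42.3, Receiver 3 1.0 → max 71.4 km
Only Location A has all residuals ≈ 0.

Location A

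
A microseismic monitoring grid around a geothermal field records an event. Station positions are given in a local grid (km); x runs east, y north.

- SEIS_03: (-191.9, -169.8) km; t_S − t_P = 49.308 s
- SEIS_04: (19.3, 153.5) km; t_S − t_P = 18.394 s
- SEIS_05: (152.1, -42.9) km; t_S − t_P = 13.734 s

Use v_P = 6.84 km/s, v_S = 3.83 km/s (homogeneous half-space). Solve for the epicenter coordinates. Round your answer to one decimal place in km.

Distance from S−P lag: d = Δt · v_P v_S / (v_P − v_S) = Δt · (6.84·3.83)/(6.84−3.83) ≈ 8.7034·Δt.
So d_SEIS_03 = 429.15, d_SEIS_04 = 160.09, d_SEIS_05 = 119.53 km.
Circle about each station: (x + 191.9)² + (y + 169.8)² = 429.15²; (x − 19.3)² + (y − 153.5)² = 160.09²; (x − 152.1)² + (y + 42.9)² = 119.53².
Subtracting the SEIS_03 equation from the SEIS_04 and SEIS_05 equations removes the quadratic terms:
422.4 x + 646.6 y = 116818.00
688.0 x + 253.8 y = 129199.47
Solving the 2×2 system: x ≈ 159.6, y ≈ 76.4 km.
Check against SEIS_03 (with the unrounded x, y): √((x + 191.9)²+(y + 169.8)²) = 429.15 ≈ 429.15 km. ✓

(159.6, 76.4)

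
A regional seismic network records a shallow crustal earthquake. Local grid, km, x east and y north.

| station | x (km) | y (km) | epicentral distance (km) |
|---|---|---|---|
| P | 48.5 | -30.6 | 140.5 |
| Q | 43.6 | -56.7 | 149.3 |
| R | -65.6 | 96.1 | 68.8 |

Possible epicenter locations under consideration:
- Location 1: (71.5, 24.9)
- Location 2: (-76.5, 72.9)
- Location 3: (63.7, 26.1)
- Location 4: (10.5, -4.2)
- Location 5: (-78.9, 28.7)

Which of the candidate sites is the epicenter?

For each candidate, compare |candidate − station| to the reported distance:
Location 1: residuals P 80.4, Q 63.1, R 85.7 → max 85.7 km
Location 2: residuals P 21.8, Q 27.4, R 43.2 → max 43.2 km
Location 3: residuals P 81.8, Q 64.1, R 78.2 → max 81.8 km
Location 4: residuals P 94.2, Q 87.2, R 57.1 → max 94.2 km
Location 5: residuals P 0.0, Q 0.0, R 0.1 → max 0.1 km
Only Location 5 has all residuals ≈ 0.

Location 5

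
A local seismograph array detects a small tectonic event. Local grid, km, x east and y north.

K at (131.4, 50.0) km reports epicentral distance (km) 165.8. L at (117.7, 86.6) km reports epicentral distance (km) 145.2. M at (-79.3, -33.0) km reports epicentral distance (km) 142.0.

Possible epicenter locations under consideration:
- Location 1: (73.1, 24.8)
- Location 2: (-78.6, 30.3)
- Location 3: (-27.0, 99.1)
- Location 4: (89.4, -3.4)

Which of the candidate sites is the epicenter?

Location 3

For each candidate, compare |candidate − station| to the reported distance:
Location 1: residuals K 102.3, L 69.0, M 21.0 → max 102.3 km
Location 2: residuals K 45.1, L 59.0, M 78.7 → max 78.7 km
Location 3: residuals K 0.0, L 0.0, M 0.1 → max 0.1 km
Location 4: residuals K 97.9, L 50.9, M 29.3 → max 97.9 km
Only Location 3 has all residuals ≈ 0.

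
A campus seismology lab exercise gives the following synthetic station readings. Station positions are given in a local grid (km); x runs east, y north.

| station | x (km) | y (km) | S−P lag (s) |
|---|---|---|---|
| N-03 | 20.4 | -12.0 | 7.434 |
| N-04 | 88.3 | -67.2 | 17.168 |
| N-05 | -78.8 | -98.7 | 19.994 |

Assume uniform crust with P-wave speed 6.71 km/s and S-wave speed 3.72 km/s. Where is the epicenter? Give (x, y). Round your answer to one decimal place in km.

(2.1, 47.3)

Distance from S−P lag: d = Δt · v_P v_S / (v_P − v_S) = Δt · (6.71·3.72)/(6.71−3.72) ≈ 8.3482·Δt.
So d_N-03 = 62.06, d_N-04 = 143.32, d_N-05 = 166.91 km.
Circle about each station: (x − 20.4)² + (y + 12.0)² = 62.06²; (x − 88.3)² + (y + 67.2)² = 143.32²; (x + 78.8)² + (y + 98.7)² = 166.91².
Subtracting pairs of circle equations eliminates x²+y² and gives linear equations (the radical axes):
135.8 x − 110.4 y = -4936.61
-198.4 x − 173.4 y = -8616.53
Solving the 2×2 system: x ≈ 2.1, y ≈ 47.3 km.
Check against N-03 (with the unrounded x, y): √((x − 20.4)²+(y + 12.0)²) = 62.05 ≈ 62.06 km. ✓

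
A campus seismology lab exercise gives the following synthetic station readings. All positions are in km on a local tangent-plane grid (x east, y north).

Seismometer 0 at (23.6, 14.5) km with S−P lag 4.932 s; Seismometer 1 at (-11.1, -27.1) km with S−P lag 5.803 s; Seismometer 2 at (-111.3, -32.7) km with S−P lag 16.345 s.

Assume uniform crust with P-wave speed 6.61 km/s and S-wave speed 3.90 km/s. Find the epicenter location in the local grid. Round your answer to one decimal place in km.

(44.1, -27.7)

Distance from S−P lag: d = Δt · v_P v_S / (v_P − v_S) = Δt · (6.61·3.90)/(6.61−3.90) ≈ 9.5125·Δt.
So d_Seismometer 0 = 46.92, d_Seismometer 1 = 55.20, d_Seismometer 2 = 155.48 km.
Circle about each station: (x − 23.6)² + (y − 14.5)² = 46.92²; (x + 11.1)² + (y + 27.1)² = 55.20²; (x + 111.3)² + (y + 32.7)² = 155.48².
Subtracting the Seismometer 0 equation from the Seismometer 1 and Seismometer 2 equations removes the quadratic terms:
-69.4 x − 83.2 y = -755.14
-269.8 x − 94.4 y = -9282.77
Solving the 2×2 system: x ≈ 44.1, y ≈ -27.7 km.
Check against Seismometer 0 (with the unrounded x, y): √((x − 23.6)²+(y − 14.5)²) = 46.93 ≈ 46.92 km. ✓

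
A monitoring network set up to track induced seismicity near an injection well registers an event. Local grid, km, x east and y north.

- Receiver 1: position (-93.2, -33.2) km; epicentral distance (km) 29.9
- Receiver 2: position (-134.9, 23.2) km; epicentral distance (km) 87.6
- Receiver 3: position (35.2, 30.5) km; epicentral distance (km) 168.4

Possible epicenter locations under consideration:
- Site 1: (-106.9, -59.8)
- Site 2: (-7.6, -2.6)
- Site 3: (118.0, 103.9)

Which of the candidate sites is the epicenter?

For each candidate, compare |candidate − station| to the reported distance:
Site 1: residuals Receiver 1 0.0, Receiver 2 0.0, Receiver 3 0.0 → max 0.0 km
Site 2: residuals Receiver 1 61.0, Receiver 2 42.3, Receiver 3 114.3 → max 114.3 km
Site 3: residuals Receiver 1 221.9, Receiver 2 177.9, Receiver 3 57.8 → max 221.9 km
Only Site 1 has all residuals ≈ 0.

Site 1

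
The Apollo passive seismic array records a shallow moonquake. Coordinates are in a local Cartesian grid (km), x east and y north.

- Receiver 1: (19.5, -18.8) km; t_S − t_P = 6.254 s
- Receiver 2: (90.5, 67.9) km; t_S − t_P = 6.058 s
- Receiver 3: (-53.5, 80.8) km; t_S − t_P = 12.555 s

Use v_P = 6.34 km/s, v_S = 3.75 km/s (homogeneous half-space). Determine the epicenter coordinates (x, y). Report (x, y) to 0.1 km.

Distance from S−P lag: d = Δt · v_P v_S / (v_P − v_S) = Δt · (6.34·3.75)/(6.34−3.75) ≈ 9.1795·Δt.
So d_Receiver 1 = 57.41, d_Receiver 2 = 55.61, d_Receiver 3 = 115.25 km.
Circle about each station: (x − 19.5)² + (y + 18.8)² = 57.41²; (x − 90.5)² + (y − 67.9)² = 55.61²; (x + 53.5)² + (y − 80.8)² = 115.25².
Subtracting pairs of circle equations eliminates x²+y² and gives linear equations (the radical axes):
142.0 x + 173.4 y = 12270.41
-146.0 x + 199.2 y = -1329.45
Solving the 2×2 system: x ≈ 49.9, y ≈ 29.9 km.

49.9 km east, 29.9 km north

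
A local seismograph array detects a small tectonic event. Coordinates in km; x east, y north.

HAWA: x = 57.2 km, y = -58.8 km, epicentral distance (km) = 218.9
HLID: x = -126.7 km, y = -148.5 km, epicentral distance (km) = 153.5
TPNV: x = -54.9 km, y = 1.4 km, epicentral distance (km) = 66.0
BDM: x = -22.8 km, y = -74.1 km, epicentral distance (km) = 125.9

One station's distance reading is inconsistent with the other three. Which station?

Solve using three stations at a time. Using HLID, TPNV, BDM (subtract circle equations pairwise → linear system) gives (x, y) ≈ (-120.9, 4.9).
Distances from that point to each station vs reported:
  HAWA: calculated 189.1 vs reported 218.9 → residual 29.8 km
  HLID: calculated 153.5 vs reported 153.5 → residual 0.0 km
  TPNV: calculated 66.0 vs reported 66.0 → residual 0.0 km
  BDM: calculated 125.9 vs reported 125.9 → residual 0.0 km
HLID, TPNV, BDM are mutually consistent (residuals ≈ 0); HAWA is off by 29.8 km.

HAWA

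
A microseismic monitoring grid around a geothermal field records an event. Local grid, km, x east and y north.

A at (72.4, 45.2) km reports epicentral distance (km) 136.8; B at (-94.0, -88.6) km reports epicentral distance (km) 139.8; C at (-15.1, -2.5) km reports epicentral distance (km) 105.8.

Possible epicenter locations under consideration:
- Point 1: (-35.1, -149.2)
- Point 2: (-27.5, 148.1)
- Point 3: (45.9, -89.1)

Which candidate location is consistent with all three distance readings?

For each candidate, compare |candidate − station| to the reported distance:
Point 1: residuals A 85.3, B 55.3, C 42.3 → max 85.3 km
Point 2: residuals A 6.6, B 106.1, C 45.3 → max 106.1 km
Point 3: residuals A 0.1, B 0.1, C 0.1 → max 0.1 km
Only Point 3 has all residuals ≈ 0.

Point 3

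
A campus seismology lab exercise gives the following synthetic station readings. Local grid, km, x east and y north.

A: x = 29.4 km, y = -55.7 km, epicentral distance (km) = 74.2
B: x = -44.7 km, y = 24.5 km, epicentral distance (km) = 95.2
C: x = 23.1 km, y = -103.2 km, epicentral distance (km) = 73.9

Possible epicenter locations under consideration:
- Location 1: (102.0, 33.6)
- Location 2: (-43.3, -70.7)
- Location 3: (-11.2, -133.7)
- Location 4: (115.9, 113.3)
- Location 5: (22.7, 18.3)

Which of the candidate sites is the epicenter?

Location 2

For each candidate, compare |candidate − station| to the reported distance:
Location 1: residuals A 40.9, B 51.8, C 84.0 → max 84.0 km
Location 2: residuals A 0.0, B 0.0, C 0.0 → max 0.0 km
Location 3: residuals A 13.7, B 66.5, C 28.0 → max 66.5 km
Location 4: residuals A 115.7, B 88.3, C 161.7 → max 161.7 km
Location 5: residuals A 0.1, B 27.5, C 47.6 → max 47.6 km
Only Location 2 has all residuals ≈ 0.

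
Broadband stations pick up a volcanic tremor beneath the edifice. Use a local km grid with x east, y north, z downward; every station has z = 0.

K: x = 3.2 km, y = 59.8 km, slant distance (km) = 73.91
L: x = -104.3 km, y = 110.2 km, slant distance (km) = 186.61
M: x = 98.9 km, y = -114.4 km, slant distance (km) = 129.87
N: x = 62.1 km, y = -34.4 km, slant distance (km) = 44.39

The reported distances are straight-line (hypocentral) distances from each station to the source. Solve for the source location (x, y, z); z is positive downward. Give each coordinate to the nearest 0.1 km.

(47.9, 3.7, 17.8)

Each station gives a sphere (x−x_i)² + (y−y_i)² + z² = d_i² (stations at z=0).
Subtracting the K sphere from L and M: z² cancels, leaving linear equations in x and y:
-215.0 x + 100.8 y = -9924.35
191.4 x − 348.4 y = 7878.76
Solving: x ≈ 47.893, y ≈ 3.697 km (keep extra digits for the depth step; rounded: 47.9, 3.7).
Then from the K sphere: z² = 73.91² − (x − 3.2)² − (y − 59.8)² with x = 47.893, y = 3.697, so z ≈ 17.824 ≈ 17.8 km.
Check against N (with the unrounded solution): distance 44.39 ≈ 44.39 km. ✓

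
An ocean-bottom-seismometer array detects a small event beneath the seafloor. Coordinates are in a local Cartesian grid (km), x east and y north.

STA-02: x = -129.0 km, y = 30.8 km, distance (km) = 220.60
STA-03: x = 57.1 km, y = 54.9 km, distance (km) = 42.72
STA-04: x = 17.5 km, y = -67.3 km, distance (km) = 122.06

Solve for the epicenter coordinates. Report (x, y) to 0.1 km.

Circle about each station: (x + 129.0)² + (y − 30.8)² = 220.60²; (x − 57.1)² + (y − 54.9)² = 42.72²; (x − 17.5)² + (y + 67.3)² = 122.06².
Subtracting pairs of circle equations eliminates x²+y² and gives linear equations (the radical axes):
372.2 x + 48.2 y = 35524.14
293.0 x − 196.2 y = 21011.62
Solving the 2×2 system: x ≈ 91.6, y ≈ 29.7 km.

(91.6, 29.7)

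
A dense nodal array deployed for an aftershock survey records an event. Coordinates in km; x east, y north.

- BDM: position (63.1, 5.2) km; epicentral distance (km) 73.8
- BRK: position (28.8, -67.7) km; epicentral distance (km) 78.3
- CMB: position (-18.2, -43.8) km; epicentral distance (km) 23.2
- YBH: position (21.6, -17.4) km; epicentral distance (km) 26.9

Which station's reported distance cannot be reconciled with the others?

Solve using three stations at a time. Using BDM, CMB, YBH (subtract circle equations pairwise → linear system) gives (x, y) ≈ (-3.9, -25.7).
Distances from that point to each station vs reported:
  BDM: calculated 73.8 vs reported 73.8 → residual 0.0 km
  BRK: calculated 53.2 vs reported 78.3 → residual 25.1 km
  CMB: calculated 23.1 vs reported 23.2 → residual 0.1 km
  YBH: calculated 26.8 vs reported 26.9 → residual 0.1 km
BDM, CMB, YBH are mutually consistent (residuals ≈ 0); BRK is off by 25.1 km.

BRK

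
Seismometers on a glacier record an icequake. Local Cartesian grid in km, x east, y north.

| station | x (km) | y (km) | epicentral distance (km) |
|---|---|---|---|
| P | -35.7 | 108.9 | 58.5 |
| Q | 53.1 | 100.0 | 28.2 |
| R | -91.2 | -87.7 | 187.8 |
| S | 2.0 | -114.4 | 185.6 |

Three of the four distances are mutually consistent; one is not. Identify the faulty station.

Q

Solve using three stations at a time. Using P, R, S (subtract circle equations pairwise → linear system) gives (x, y) ≈ (9.1, 71.1).
Distances from that point to each station vs reported:
  P: calculated 58.6 vs reported 58.5 → residual 0.1 km
  Q: calculated 52.6 vs reported 28.2 → residual 24.4 km
  R: calculated 187.8 vs reported 187.8 → residual 0.0 km
  S: calculated 185.6 vs reported 185.6 → residual 0.0 km
P, R, S are mutually consistent (residuals ≈ 0); Q is off by 24.4 km.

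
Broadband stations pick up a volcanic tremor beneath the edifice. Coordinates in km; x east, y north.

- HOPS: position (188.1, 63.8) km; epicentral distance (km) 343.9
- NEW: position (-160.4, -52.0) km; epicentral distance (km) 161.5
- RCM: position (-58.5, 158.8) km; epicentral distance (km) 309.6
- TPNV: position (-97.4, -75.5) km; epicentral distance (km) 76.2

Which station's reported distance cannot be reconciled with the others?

NEW

Solve using three stations at a time. Using HOPS, RCM, TPNV (subtract circle equations pairwise → linear system) gives (x, y) ≈ (-81.3, -150.0).
Distances from that point to each station vs reported:
  HOPS: calculated 343.9 vs reported 343.9 → residual 0.0 km
  NEW: calculated 125.9 vs reported 161.5 → residual 35.6 km
  RCM: calculated 309.6 vs reported 309.6 → residual 0.0 km
  TPNV: calculated 76.2 vs reported 76.2 → residual 0.0 km
HOPS, RCM, TPNV are mutually consistent (residuals ≈ 0); NEW is off by 35.6 km.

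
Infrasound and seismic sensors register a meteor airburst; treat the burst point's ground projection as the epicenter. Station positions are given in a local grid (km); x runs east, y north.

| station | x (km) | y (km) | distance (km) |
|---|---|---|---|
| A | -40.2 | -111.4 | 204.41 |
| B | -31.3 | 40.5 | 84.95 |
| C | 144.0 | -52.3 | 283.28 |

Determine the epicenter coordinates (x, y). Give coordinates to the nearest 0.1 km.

Circle about each station: (x + 40.2)² + (y + 111.4)² = 204.41²; (x + 31.3)² + (y − 40.5)² = 84.95²; (x − 144.0)² + (y + 52.3)² = 283.28².
Subtracting the A equation from the B and C equations removes the quadratic terms:
17.8 x + 303.8 y = 23160.89
368.4 x + 118.2 y = -29018.82
Solving the 2×2 system: x ≈ -105.2, y ≈ 82.4 km.

(-105.2, 82.4)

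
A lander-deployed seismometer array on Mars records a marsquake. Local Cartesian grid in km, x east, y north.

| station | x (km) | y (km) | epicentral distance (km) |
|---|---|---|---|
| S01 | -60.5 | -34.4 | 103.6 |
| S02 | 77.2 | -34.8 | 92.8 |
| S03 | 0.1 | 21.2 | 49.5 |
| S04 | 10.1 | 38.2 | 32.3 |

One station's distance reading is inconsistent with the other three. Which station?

Solve using three stations at a time. Using S02, S03, S04 (subtract circle equations pairwise → linear system) gives (x, y) ≈ (40.2, 50.4).
Distances from that point to each station vs reported:
  S01: calculated 131.7 vs reported 103.6 → residual 28.1 km
  S02: calculated 92.9 vs reported 92.8 → residual 0.1 km
  S03: calculated 49.6 vs reported 49.5 → residual 0.1 km
  S04: calculated 32.5 vs reported 32.3 → residual 0.2 km
S02, S03, S04 are mutually consistent (residuals ≈ 0); S01 is off by 28.1 km.

S01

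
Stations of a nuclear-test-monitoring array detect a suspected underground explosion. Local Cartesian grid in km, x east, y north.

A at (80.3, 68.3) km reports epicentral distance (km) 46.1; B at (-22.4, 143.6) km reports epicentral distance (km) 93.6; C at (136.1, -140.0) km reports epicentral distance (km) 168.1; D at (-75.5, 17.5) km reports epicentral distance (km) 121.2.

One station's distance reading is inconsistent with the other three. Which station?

Solve using three stations at a time. Using A, B, D (subtract circle equations pairwise → linear system) gives (x, y) ≈ (34.2, 69.0).
Distances from that point to each station vs reported:
  A: calculated 46.1 vs reported 46.1 → residual 0.0 km
  B: calculated 93.6 vs reported 93.6 → residual 0.0 km
  C: calculated 232.6 vs reported 168.1 → residual 64.5 km
  D: calculated 121.2 vs reported 121.2 → residual 0.0 km
A, B, D are mutually consistent (residuals ≈ 0); C is off by 64.5 km.

C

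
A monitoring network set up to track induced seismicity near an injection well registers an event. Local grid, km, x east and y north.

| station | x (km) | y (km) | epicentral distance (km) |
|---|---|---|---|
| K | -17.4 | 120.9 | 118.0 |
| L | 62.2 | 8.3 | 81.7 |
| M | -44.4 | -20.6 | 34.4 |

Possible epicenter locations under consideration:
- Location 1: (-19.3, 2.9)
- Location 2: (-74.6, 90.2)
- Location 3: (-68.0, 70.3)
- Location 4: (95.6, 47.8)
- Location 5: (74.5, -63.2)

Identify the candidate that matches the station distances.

Location 1

For each candidate, compare |candidate − station| to the reported distance:
Location 1: residuals K 0.0, L 0.0, M 0.0 → max 0.0 km
Location 2: residuals K 53.1, L 77.7, M 80.4 → max 80.4 km
Location 3: residuals K 46.4, L 62.5, M 59.5 → max 62.5 km
Location 4: residuals K 16.6, L 30.0, M 121.4 → max 121.4 km
Location 5: residuals K 87.8, L 9.1, M 91.9 → max 91.9 km
Only Location 1 has all residuals ≈ 0.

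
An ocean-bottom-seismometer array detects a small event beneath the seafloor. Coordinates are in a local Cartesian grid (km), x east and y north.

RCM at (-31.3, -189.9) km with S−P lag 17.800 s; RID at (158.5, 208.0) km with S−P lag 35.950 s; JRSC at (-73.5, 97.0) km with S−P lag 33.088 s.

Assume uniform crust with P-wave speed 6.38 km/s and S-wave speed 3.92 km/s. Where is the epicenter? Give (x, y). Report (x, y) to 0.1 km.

146.7 km east, -157.3 km north

Distance from S−P lag: d = Δt · v_P v_S / (v_P − v_S) = Δt · (6.38·3.92)/(6.38−3.92) ≈ 10.1665·Δt.
So d_RCM = 180.96, d_RID = 365.49, d_JRSC = 336.39 km.
Circle about each station: (x + 31.3)² + (y + 189.9)² = 180.96²; (x − 158.5)² + (y − 208.0)² = 365.49²; (x + 73.5)² + (y − 97.0)² = 336.39².
Subtracting pairs of circle equations eliminates x²+y² and gives linear equations (the radical axes):
379.6 x + 795.8 y = -69491.87
-84.4 x + 573.8 y = -102642.16
Solving the 2×2 system: x ≈ 146.7, y ≈ -157.3 km.
Check against RCM (with the unrounded x, y): √((x + 31.3)²+(y + 189.9)²) = 180.97 ≈ 180.96 km. ✓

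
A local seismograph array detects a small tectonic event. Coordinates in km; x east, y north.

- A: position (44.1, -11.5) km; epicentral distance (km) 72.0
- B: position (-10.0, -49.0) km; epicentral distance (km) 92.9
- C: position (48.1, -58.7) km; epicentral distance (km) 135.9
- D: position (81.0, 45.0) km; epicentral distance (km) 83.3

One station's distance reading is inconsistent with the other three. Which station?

Solve using three stations at a time. Using A, B, D (subtract circle equations pairwise → linear system) gives (x, y) ≈ (-2.2, 43.5).
Distances from that point to each station vs reported:
  A: calculated 71.9 vs reported 72.0 → residual 0.1 km
  B: calculated 92.9 vs reported 92.9 → residual 0.0 km
  C: calculated 114.0 vs reported 135.9 → residual 21.9 km
  D: calculated 83.3 vs reported 83.3 → residual 0.0 km
A, B, D are mutually consistent (residuals ≈ 0); C is off by 21.9 km.

C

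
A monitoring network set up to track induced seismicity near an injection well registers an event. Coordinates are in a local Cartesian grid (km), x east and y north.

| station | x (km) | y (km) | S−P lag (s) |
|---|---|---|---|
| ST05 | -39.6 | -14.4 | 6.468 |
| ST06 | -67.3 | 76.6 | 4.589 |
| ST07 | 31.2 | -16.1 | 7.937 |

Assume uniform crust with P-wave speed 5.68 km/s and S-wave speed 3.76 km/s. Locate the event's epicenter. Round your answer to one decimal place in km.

x ≈ -21.0 km, y ≈ 55.1 km

Distance from S−P lag: d = Δt · v_P v_S / (v_P − v_S) = Δt · (5.68·3.76)/(5.68−3.76) ≈ 11.1233·Δt.
So d_ST05 = 71.95, d_ST06 = 51.04, d_ST07 = 88.29 km.
Circle about each station: (x + 39.6)² + (y + 14.4)² = 71.95²; (x + 67.3)² + (y − 76.6)² = 51.04²; (x − 31.2)² + (y + 16.1)² = 88.29².
Subtracting pairs of circle equations eliminates x²+y² and gives linear equations (the radical axes):
-55.4 x + 182.0 y = 11193.05
141.6 x − 3.4 y = -3161.19
Solving the 2×2 system: x ≈ -21.0, y ≈ 55.1 km.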